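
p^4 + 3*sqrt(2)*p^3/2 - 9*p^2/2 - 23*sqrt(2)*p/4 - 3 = (p - 3*sqrt(2)/2)*(p + 2*sqrt(2))*(sqrt(2)*p/2 + 1/2)*(sqrt(2)*p + 1)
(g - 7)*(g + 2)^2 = g^3 - 3*g^2 - 24*g - 28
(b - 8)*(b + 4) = b^2 - 4*b - 32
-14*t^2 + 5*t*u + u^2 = (-2*t + u)*(7*t + u)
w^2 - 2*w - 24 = (w - 6)*(w + 4)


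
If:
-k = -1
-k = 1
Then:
No Solution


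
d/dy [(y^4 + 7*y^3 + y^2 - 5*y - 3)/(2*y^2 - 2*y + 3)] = (4*y^5 + 8*y^4 - 16*y^3 + 71*y^2 + 18*y - 21)/(4*y^4 - 8*y^3 + 16*y^2 - 12*y + 9)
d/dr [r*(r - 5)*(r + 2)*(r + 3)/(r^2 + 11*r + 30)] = (2*r^5 + 33*r^4 + 120*r^3 - 179*r^2 - 1140*r - 900)/(r^4 + 22*r^3 + 181*r^2 + 660*r + 900)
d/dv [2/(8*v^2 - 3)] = -32*v/(8*v^2 - 3)^2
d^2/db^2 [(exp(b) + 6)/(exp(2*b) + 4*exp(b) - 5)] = (exp(4*b) + 20*exp(3*b) + 102*exp(2*b) + 236*exp(b) + 145)*exp(b)/(exp(6*b) + 12*exp(5*b) + 33*exp(4*b) - 56*exp(3*b) - 165*exp(2*b) + 300*exp(b) - 125)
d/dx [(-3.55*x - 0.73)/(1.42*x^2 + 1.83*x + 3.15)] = (5.041*x^2 + 2.0732*x - 9.8466)/(2.0164*x^4 + 5.1972*x^3 + 12.2949*x^2 + 11.529*x + 9.9225)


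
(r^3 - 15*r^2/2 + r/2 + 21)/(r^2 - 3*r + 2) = (2*r^2 - 11*r - 21)/(2*(r - 1))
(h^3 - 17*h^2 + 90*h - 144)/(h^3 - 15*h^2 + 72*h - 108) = (h - 8)/(h - 6)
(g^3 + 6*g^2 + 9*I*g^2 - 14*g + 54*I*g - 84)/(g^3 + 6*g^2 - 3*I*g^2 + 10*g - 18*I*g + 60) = (g + 7*I)/(g - 5*I)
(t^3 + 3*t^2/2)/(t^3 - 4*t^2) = (t + 3/2)/(t - 4)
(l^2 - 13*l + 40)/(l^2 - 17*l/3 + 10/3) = 3*(l - 8)/(3*l - 2)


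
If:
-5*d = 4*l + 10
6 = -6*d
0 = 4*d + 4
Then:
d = -1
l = -5/4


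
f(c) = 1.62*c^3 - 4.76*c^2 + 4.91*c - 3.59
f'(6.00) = 122.75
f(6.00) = 204.43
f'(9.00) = 312.89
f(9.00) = 836.02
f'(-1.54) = 31.10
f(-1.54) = -28.36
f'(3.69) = 35.96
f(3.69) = 31.11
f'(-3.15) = 83.12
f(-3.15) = -116.92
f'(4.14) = 48.80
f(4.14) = 50.10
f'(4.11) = 47.88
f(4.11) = 48.65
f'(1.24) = 0.58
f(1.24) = -1.73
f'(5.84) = 115.07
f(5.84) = 185.41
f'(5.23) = 88.06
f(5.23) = 123.64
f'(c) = 4.86*c^2 - 9.52*c + 4.91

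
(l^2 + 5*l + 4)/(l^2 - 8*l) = (l^2 + 5*l + 4)/(l*(l - 8))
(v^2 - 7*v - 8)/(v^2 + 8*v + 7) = (v - 8)/(v + 7)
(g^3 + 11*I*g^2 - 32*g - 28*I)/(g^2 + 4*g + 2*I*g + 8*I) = (g^2 + 9*I*g - 14)/(g + 4)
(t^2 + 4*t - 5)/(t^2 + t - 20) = (t - 1)/(t - 4)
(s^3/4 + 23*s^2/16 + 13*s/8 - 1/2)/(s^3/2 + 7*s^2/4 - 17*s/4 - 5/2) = (4*s^3 + 23*s^2 + 26*s - 8)/(4*(2*s^3 + 7*s^2 - 17*s - 10))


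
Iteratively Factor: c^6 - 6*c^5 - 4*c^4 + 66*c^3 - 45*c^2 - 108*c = (c)*(c^5 - 6*c^4 - 4*c^3 + 66*c^2 - 45*c - 108) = c*(c - 4)*(c^4 - 2*c^3 - 12*c^2 + 18*c + 27) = c*(c - 4)*(c - 3)*(c^3 + c^2 - 9*c - 9) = c*(c - 4)*(c - 3)*(c + 1)*(c^2 - 9) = c*(c - 4)*(c - 3)^2*(c + 1)*(c + 3)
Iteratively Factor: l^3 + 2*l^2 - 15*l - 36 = (l - 4)*(l^2 + 6*l + 9) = (l - 4)*(l + 3)*(l + 3)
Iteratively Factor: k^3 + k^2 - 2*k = (k)*(k^2 + k - 2) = k*(k + 2)*(k - 1)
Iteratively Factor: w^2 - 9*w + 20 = (w - 4)*(w - 5)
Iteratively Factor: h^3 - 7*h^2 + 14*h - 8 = (h - 1)*(h^2 - 6*h + 8) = (h - 2)*(h - 1)*(h - 4)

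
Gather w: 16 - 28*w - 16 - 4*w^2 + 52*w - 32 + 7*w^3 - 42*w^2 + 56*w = 7*w^3 - 46*w^2 + 80*w - 32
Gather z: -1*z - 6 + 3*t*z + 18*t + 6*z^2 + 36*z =18*t + 6*z^2 + z*(3*t + 35) - 6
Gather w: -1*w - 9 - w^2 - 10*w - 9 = -w^2 - 11*w - 18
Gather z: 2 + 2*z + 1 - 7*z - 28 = -5*z - 25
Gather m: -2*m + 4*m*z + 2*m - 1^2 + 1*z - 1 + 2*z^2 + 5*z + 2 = 4*m*z + 2*z^2 + 6*z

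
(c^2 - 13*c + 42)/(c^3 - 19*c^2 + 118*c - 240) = (c - 7)/(c^2 - 13*c + 40)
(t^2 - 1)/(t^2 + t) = (t - 1)/t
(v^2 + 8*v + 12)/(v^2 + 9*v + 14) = (v + 6)/(v + 7)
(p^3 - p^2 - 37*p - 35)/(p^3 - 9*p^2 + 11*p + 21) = (p + 5)/(p - 3)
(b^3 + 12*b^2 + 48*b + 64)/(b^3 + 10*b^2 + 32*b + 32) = (b + 4)/(b + 2)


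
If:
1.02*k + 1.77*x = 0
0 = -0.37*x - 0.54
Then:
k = 2.53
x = -1.46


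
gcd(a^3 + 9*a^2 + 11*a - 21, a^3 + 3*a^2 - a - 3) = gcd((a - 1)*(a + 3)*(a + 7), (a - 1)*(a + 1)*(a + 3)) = a^2 + 2*a - 3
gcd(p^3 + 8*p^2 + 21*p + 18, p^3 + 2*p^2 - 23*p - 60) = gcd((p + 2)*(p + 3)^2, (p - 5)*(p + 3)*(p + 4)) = p + 3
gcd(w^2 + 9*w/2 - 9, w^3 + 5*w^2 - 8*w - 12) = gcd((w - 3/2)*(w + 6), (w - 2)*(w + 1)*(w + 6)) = w + 6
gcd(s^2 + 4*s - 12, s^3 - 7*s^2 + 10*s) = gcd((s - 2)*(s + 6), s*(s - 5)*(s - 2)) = s - 2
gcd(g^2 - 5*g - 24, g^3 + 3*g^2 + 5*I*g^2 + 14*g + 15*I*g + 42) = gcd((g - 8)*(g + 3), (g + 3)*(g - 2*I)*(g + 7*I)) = g + 3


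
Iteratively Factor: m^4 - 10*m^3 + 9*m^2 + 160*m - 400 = (m - 4)*(m^3 - 6*m^2 - 15*m + 100) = (m - 5)*(m - 4)*(m^2 - m - 20) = (m - 5)*(m - 4)*(m + 4)*(m - 5)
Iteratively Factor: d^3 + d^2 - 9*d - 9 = (d - 3)*(d^2 + 4*d + 3) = (d - 3)*(d + 3)*(d + 1)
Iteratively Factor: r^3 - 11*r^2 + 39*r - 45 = (r - 3)*(r^2 - 8*r + 15) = (r - 5)*(r - 3)*(r - 3)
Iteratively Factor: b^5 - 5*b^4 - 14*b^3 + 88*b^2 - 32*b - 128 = (b - 2)*(b^4 - 3*b^3 - 20*b^2 + 48*b + 64) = (b - 4)*(b - 2)*(b^3 + b^2 - 16*b - 16) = (b - 4)^2*(b - 2)*(b^2 + 5*b + 4) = (b - 4)^2*(b - 2)*(b + 4)*(b + 1)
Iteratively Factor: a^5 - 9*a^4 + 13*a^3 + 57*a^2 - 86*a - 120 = (a - 5)*(a^4 - 4*a^3 - 7*a^2 + 22*a + 24) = (a - 5)*(a - 4)*(a^3 - 7*a - 6) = (a - 5)*(a - 4)*(a - 3)*(a^2 + 3*a + 2) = (a - 5)*(a - 4)*(a - 3)*(a + 1)*(a + 2)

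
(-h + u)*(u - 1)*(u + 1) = -h*u^2 + h + u^3 - u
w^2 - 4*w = w*(w - 4)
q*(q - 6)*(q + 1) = q^3 - 5*q^2 - 6*q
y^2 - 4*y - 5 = (y - 5)*(y + 1)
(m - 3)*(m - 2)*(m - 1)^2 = m^4 - 7*m^3 + 17*m^2 - 17*m + 6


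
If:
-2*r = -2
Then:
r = 1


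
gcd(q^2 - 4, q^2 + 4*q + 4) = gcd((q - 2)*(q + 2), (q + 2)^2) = q + 2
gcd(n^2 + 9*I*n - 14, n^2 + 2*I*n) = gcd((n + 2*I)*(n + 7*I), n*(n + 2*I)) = n + 2*I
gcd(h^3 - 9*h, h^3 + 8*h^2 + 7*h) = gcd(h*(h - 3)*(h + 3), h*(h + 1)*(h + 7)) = h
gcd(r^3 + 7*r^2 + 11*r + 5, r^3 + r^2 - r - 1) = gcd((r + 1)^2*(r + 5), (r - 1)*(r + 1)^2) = r^2 + 2*r + 1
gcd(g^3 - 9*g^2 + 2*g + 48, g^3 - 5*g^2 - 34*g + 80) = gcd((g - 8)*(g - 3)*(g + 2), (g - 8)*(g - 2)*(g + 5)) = g - 8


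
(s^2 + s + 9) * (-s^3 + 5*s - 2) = -s^5 - s^4 - 4*s^3 + 3*s^2 + 43*s - 18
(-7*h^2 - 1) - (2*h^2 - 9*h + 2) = -9*h^2 + 9*h - 3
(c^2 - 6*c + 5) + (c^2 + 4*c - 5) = 2*c^2 - 2*c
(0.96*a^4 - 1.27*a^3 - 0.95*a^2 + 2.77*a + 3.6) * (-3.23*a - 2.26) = -3.1008*a^5 + 1.9325*a^4 + 5.9387*a^3 - 6.8001*a^2 - 17.8882*a - 8.136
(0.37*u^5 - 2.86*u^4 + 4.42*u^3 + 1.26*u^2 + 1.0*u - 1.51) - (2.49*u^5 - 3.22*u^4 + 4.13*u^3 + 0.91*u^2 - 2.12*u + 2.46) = -2.12*u^5 + 0.36*u^4 + 0.29*u^3 + 0.35*u^2 + 3.12*u - 3.97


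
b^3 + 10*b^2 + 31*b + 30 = (b + 2)*(b + 3)*(b + 5)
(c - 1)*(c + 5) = c^2 + 4*c - 5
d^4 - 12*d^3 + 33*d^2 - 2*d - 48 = (d - 8)*(d - 3)*(d - 2)*(d + 1)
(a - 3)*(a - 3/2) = a^2 - 9*a/2 + 9/2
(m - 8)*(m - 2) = m^2 - 10*m + 16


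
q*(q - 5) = q^2 - 5*q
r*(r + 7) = r^2 + 7*r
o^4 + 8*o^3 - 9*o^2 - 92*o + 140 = (o - 2)^2*(o + 5)*(o + 7)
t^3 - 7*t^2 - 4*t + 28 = (t - 7)*(t - 2)*(t + 2)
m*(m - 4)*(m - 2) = m^3 - 6*m^2 + 8*m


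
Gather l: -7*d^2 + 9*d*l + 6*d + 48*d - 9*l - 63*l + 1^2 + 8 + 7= -7*d^2 + 54*d + l*(9*d - 72) + 16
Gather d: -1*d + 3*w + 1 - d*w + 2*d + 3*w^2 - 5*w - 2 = d*(1 - w) + 3*w^2 - 2*w - 1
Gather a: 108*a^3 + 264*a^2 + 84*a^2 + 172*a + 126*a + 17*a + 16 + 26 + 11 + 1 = 108*a^3 + 348*a^2 + 315*a + 54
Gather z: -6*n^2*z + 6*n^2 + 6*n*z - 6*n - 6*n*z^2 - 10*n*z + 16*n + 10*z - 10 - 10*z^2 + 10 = 6*n^2 + 10*n + z^2*(-6*n - 10) + z*(-6*n^2 - 4*n + 10)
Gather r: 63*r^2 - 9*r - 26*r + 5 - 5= 63*r^2 - 35*r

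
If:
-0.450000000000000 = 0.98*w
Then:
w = -0.46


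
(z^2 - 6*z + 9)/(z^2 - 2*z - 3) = (z - 3)/(z + 1)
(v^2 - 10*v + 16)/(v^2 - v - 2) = (v - 8)/(v + 1)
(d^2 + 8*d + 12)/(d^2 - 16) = (d^2 + 8*d + 12)/(d^2 - 16)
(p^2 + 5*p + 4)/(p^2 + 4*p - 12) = (p^2 + 5*p + 4)/(p^2 + 4*p - 12)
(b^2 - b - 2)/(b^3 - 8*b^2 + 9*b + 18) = (b - 2)/(b^2 - 9*b + 18)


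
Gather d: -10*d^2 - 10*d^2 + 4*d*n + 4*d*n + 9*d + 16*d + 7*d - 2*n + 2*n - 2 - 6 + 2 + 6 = -20*d^2 + d*(8*n + 32)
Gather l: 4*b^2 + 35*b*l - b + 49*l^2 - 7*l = 4*b^2 - b + 49*l^2 + l*(35*b - 7)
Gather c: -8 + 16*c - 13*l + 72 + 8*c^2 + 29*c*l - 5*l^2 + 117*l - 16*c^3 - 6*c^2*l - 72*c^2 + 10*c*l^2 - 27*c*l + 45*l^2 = -16*c^3 + c^2*(-6*l - 64) + c*(10*l^2 + 2*l + 16) + 40*l^2 + 104*l + 64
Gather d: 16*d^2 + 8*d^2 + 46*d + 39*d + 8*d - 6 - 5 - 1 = 24*d^2 + 93*d - 12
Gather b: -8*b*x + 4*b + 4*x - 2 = b*(4 - 8*x) + 4*x - 2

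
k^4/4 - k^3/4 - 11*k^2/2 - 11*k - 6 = (k/2 + 1/2)*(k/2 + 1)*(k - 6)*(k + 2)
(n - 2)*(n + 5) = n^2 + 3*n - 10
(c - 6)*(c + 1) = c^2 - 5*c - 6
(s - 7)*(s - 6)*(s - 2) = s^3 - 15*s^2 + 68*s - 84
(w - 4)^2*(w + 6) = w^3 - 2*w^2 - 32*w + 96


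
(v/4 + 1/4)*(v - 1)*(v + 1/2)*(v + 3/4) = v^4/4 + 5*v^3/16 - 5*v^2/32 - 5*v/16 - 3/32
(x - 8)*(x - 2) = x^2 - 10*x + 16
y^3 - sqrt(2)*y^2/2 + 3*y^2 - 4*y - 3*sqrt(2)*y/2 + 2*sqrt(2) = (y - 1)*(y + 4)*(y - sqrt(2)/2)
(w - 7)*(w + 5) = w^2 - 2*w - 35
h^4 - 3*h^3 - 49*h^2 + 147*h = h*(h - 7)*(h - 3)*(h + 7)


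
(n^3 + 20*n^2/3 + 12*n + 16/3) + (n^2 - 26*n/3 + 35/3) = n^3 + 23*n^2/3 + 10*n/3 + 17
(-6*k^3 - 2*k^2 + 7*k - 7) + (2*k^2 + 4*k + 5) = -6*k^3 + 11*k - 2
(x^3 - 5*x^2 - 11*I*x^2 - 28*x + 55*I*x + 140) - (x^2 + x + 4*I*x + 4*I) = x^3 - 6*x^2 - 11*I*x^2 - 29*x + 51*I*x + 140 - 4*I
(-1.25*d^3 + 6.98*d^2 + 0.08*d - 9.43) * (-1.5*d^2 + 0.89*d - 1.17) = 1.875*d^5 - 11.5825*d^4 + 7.5547*d^3 + 6.0496*d^2 - 8.4863*d + 11.0331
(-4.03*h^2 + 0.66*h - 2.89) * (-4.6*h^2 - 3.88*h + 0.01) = 18.538*h^4 + 12.6004*h^3 + 10.6929*h^2 + 11.2198*h - 0.0289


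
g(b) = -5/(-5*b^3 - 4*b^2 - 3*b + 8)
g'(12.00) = 0.00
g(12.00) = 0.00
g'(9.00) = 0.00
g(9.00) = 0.00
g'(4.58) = -0.01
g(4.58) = 0.01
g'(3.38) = -0.02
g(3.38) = 0.02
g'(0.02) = -0.25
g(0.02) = -0.63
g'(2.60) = -0.05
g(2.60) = 0.04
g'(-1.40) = -0.32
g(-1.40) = -0.28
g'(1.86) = -0.18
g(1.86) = 0.11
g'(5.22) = -0.00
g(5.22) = 0.01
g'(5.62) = -0.00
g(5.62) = 0.00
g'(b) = -5*(15*b^2 + 8*b + 3)/(-5*b^3 - 4*b^2 - 3*b + 8)^2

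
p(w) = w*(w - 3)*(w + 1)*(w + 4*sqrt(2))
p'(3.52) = 192.65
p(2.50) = -35.69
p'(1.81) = -9.13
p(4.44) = 351.18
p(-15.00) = 35317.09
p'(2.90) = 89.83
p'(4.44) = 422.31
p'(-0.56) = 1.80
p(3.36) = 47.55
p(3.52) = 75.92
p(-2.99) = -95.05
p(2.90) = -9.68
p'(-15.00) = -10619.18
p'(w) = w*(w - 3)*(w + 1) + w*(w - 3)*(w + 4*sqrt(2)) + w*(w + 1)*(w + 4*sqrt(2)) + (w - 3)*(w + 1)*(w + 4*sqrt(2)) = 4*w^3 - 6*w^2 + 12*sqrt(2)*w^2 - 16*sqrt(2)*w - 6*w - 12*sqrt(2)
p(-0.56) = 4.47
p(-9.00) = 2888.48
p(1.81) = -45.19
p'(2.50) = 42.53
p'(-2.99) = 59.78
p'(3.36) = 162.43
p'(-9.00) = -1786.71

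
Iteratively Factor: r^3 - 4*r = (r + 2)*(r^2 - 2*r) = r*(r + 2)*(r - 2)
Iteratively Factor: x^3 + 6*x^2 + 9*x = (x + 3)*(x^2 + 3*x) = x*(x + 3)*(x + 3)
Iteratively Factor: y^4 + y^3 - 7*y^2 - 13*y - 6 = (y - 3)*(y^3 + 4*y^2 + 5*y + 2) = (y - 3)*(y + 1)*(y^2 + 3*y + 2) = (y - 3)*(y + 1)^2*(y + 2)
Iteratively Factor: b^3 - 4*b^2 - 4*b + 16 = (b - 2)*(b^2 - 2*b - 8) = (b - 2)*(b + 2)*(b - 4)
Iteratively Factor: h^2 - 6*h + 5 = (h - 1)*(h - 5)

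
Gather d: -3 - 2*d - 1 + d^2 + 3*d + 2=d^2 + d - 2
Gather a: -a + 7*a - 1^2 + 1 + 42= 6*a + 42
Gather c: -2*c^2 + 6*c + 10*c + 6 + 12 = -2*c^2 + 16*c + 18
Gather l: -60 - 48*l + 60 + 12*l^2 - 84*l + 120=12*l^2 - 132*l + 120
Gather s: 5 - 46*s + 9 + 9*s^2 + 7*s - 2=9*s^2 - 39*s + 12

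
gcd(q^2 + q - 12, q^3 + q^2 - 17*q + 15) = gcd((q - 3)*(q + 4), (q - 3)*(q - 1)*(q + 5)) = q - 3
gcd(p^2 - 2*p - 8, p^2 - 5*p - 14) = p + 2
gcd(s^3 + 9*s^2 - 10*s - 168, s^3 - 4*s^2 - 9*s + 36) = s - 4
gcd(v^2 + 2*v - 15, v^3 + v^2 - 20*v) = v + 5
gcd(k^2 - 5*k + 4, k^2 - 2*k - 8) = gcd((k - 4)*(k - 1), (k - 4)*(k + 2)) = k - 4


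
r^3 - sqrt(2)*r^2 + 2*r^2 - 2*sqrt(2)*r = r*(r + 2)*(r - sqrt(2))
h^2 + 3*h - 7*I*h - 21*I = (h + 3)*(h - 7*I)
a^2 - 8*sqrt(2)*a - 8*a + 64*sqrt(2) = (a - 8)*(a - 8*sqrt(2))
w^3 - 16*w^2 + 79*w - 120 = (w - 8)*(w - 5)*(w - 3)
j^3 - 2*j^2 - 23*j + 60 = (j - 4)*(j - 3)*(j + 5)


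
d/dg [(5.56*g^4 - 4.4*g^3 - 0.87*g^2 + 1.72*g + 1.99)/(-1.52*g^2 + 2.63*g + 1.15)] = (-16.9024*g^5 + 50.5564*g^4 + 2.432*g^3 - 14.8537*g^2 + 4.0486*g - 3.2557)/(2.3104*g^4 - 7.9952*g^3 + 3.4209*g^2 + 6.049*g + 1.3225)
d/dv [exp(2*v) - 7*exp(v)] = (2*exp(v) - 7)*exp(v)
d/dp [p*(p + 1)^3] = (p + 1)^2*(4*p + 1)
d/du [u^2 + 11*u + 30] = 2*u + 11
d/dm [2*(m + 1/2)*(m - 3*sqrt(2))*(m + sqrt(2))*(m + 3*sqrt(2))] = 8*m^3 + 3*m^2 + 6*sqrt(2)*m^2 - 72*m + 2*sqrt(2)*m - 36*sqrt(2) - 18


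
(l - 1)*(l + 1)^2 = l^3 + l^2 - l - 1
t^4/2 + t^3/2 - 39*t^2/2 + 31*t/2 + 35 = (t/2 + 1/2)*(t - 5)*(t - 2)*(t + 7)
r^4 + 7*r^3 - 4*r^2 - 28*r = r*(r - 2)*(r + 2)*(r + 7)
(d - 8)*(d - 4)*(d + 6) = d^3 - 6*d^2 - 40*d + 192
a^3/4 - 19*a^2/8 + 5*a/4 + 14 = (a/4 + 1/2)*(a - 8)*(a - 7/2)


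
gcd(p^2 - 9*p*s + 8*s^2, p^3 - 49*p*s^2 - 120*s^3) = p - 8*s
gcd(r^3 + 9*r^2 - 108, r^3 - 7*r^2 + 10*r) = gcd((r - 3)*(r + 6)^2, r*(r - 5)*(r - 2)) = 1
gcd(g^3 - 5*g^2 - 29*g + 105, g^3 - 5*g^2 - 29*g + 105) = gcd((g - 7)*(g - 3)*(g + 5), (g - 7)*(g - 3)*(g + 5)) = g^3 - 5*g^2 - 29*g + 105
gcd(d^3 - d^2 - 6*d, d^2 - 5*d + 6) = d - 3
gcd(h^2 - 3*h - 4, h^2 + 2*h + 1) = h + 1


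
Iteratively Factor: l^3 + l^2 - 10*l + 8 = (l + 4)*(l^2 - 3*l + 2) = (l - 2)*(l + 4)*(l - 1)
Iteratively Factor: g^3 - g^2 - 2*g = (g - 2)*(g^2 + g) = g*(g - 2)*(g + 1)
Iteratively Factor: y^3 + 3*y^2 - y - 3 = (y + 1)*(y^2 + 2*y - 3) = (y + 1)*(y + 3)*(y - 1)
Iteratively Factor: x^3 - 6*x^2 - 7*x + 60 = (x - 4)*(x^2 - 2*x - 15) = (x - 5)*(x - 4)*(x + 3)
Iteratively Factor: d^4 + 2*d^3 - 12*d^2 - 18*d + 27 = (d - 1)*(d^3 + 3*d^2 - 9*d - 27) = (d - 1)*(d + 3)*(d^2 - 9) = (d - 3)*(d - 1)*(d + 3)*(d + 3)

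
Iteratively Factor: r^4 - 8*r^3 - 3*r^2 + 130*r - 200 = (r + 4)*(r^3 - 12*r^2 + 45*r - 50) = (r - 2)*(r + 4)*(r^2 - 10*r + 25) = (r - 5)*(r - 2)*(r + 4)*(r - 5)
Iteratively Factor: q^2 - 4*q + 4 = (q - 2)*(q - 2)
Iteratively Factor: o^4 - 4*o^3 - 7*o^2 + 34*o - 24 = (o + 3)*(o^3 - 7*o^2 + 14*o - 8) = (o - 2)*(o + 3)*(o^2 - 5*o + 4) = (o - 2)*(o - 1)*(o + 3)*(o - 4)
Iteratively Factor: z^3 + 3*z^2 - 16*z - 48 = (z + 3)*(z^2 - 16) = (z - 4)*(z + 3)*(z + 4)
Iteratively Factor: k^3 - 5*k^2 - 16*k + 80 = (k - 4)*(k^2 - k - 20) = (k - 5)*(k - 4)*(k + 4)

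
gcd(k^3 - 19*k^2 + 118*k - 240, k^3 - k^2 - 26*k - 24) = k - 6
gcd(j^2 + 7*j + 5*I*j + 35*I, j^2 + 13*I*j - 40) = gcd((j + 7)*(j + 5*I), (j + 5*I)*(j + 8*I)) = j + 5*I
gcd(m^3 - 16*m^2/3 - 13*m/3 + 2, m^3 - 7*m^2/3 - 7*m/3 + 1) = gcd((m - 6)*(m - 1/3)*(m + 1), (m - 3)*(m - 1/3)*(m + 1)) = m^2 + 2*m/3 - 1/3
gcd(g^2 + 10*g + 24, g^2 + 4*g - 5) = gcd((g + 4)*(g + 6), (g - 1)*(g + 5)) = 1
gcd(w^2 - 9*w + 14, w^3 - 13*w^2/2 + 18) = w - 2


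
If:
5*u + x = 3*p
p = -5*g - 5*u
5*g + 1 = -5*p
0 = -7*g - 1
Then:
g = -1/7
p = -2/35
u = 27/175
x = -33/35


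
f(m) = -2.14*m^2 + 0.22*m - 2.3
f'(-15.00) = 64.42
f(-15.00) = -487.10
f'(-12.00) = 51.58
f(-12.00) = -313.10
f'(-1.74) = 7.67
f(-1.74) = -9.16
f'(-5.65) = 24.40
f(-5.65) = -71.86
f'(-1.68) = 7.41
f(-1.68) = -8.71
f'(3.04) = -12.79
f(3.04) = -21.41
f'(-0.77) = 3.52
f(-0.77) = -3.74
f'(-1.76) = 7.75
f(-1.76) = -9.32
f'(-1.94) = 8.52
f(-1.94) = -10.78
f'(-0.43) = 2.06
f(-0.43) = -2.79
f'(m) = 0.22 - 4.28*m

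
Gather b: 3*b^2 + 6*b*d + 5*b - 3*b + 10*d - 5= 3*b^2 + b*(6*d + 2) + 10*d - 5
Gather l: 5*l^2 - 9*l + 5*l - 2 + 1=5*l^2 - 4*l - 1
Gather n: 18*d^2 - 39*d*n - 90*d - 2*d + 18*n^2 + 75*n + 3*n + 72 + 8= 18*d^2 - 92*d + 18*n^2 + n*(78 - 39*d) + 80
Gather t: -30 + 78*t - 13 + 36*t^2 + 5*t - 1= 36*t^2 + 83*t - 44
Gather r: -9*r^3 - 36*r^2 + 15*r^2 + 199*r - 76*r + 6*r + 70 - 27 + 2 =-9*r^3 - 21*r^2 + 129*r + 45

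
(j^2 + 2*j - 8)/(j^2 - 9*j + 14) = (j + 4)/(j - 7)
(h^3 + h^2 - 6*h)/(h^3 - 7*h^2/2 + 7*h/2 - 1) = 2*h*(h + 3)/(2*h^2 - 3*h + 1)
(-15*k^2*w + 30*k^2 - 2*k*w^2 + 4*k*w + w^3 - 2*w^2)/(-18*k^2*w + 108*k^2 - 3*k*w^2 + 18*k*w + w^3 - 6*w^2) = (-5*k*w + 10*k + w^2 - 2*w)/(-6*k*w + 36*k + w^2 - 6*w)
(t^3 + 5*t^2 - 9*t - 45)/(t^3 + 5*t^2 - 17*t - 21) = (t^2 + 8*t + 15)/(t^2 + 8*t + 7)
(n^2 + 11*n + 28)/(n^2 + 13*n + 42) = (n + 4)/(n + 6)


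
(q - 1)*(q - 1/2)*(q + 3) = q^3 + 3*q^2/2 - 4*q + 3/2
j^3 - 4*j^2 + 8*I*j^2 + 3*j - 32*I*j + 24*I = (j - 3)*(j - 1)*(j + 8*I)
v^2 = v^2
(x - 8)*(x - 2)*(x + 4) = x^3 - 6*x^2 - 24*x + 64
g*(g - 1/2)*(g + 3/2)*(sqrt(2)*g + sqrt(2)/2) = sqrt(2)*g^4 + 3*sqrt(2)*g^3/2 - sqrt(2)*g^2/4 - 3*sqrt(2)*g/8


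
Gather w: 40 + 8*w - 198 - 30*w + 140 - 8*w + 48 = 30 - 30*w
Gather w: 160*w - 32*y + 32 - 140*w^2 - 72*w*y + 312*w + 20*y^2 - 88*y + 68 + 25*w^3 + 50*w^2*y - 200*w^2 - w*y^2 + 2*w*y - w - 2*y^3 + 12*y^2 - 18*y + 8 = 25*w^3 + w^2*(50*y - 340) + w*(-y^2 - 70*y + 471) - 2*y^3 + 32*y^2 - 138*y + 108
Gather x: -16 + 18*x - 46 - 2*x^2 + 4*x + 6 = -2*x^2 + 22*x - 56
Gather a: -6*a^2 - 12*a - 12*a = -6*a^2 - 24*a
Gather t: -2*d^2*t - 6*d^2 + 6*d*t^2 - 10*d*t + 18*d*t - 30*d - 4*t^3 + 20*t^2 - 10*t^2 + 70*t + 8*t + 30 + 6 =-6*d^2 - 30*d - 4*t^3 + t^2*(6*d + 10) + t*(-2*d^2 + 8*d + 78) + 36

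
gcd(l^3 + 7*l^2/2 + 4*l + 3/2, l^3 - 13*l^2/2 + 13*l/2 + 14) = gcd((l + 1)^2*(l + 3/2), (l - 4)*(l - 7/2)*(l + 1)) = l + 1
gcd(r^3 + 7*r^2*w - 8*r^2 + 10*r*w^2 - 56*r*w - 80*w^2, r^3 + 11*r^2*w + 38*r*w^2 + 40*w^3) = r^2 + 7*r*w + 10*w^2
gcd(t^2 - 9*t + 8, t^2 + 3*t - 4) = t - 1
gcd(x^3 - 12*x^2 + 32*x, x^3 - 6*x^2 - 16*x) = x^2 - 8*x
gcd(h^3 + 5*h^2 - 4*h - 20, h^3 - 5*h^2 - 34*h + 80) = h^2 + 3*h - 10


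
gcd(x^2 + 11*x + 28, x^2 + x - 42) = x + 7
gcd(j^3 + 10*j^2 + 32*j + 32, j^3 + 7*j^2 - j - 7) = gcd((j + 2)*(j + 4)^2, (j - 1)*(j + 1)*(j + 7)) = 1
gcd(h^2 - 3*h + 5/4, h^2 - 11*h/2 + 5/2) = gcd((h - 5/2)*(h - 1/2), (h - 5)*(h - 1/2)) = h - 1/2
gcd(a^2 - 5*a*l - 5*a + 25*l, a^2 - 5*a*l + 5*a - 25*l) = a - 5*l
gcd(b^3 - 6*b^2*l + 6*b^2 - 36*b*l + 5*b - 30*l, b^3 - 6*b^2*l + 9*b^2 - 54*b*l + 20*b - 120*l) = b^2 - 6*b*l + 5*b - 30*l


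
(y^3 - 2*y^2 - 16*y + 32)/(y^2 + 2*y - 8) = y - 4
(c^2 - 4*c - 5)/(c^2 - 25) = (c + 1)/(c + 5)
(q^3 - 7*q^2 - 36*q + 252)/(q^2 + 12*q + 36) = (q^2 - 13*q + 42)/(q + 6)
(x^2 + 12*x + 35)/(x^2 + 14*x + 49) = (x + 5)/(x + 7)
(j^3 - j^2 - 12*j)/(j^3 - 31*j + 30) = j*(j^2 - j - 12)/(j^3 - 31*j + 30)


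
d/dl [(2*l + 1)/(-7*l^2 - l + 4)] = (-14*l^2 - 2*l + (2*l + 1)*(14*l + 1) + 8)/(7*l^2 + l - 4)^2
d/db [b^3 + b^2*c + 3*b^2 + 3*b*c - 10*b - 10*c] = 3*b^2 + 2*b*c + 6*b + 3*c - 10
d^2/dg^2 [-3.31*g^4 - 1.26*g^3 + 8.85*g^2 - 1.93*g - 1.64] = -39.72*g^2 - 7.56*g + 17.7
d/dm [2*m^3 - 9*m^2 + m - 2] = 6*m^2 - 18*m + 1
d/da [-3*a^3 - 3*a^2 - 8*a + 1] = -9*a^2 - 6*a - 8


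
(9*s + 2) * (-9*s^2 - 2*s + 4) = -81*s^3 - 36*s^2 + 32*s + 8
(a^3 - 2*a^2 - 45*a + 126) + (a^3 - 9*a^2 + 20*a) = 2*a^3 - 11*a^2 - 25*a + 126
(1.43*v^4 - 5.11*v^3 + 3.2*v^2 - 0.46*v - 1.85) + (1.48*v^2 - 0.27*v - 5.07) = 1.43*v^4 - 5.11*v^3 + 4.68*v^2 - 0.73*v - 6.92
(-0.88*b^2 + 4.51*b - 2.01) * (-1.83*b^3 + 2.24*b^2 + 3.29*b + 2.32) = 1.6104*b^5 - 10.2245*b^4 + 10.8855*b^3 + 8.2939*b^2 + 3.8503*b - 4.6632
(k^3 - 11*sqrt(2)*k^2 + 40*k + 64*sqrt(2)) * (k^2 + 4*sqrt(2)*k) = k^5 - 7*sqrt(2)*k^4 - 48*k^3 + 224*sqrt(2)*k^2 + 512*k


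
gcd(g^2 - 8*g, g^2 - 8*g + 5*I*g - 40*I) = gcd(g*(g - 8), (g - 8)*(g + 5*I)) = g - 8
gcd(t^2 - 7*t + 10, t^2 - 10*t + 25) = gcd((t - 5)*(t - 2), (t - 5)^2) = t - 5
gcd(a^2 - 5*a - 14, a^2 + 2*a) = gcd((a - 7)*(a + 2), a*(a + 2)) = a + 2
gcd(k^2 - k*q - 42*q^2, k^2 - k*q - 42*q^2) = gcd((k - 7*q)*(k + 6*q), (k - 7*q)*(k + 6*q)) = -k^2 + k*q + 42*q^2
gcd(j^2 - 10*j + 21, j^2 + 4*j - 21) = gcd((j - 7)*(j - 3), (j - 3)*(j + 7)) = j - 3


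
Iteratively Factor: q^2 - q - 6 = (q - 3)*(q + 2)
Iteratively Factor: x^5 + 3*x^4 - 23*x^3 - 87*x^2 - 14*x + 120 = (x - 1)*(x^4 + 4*x^3 - 19*x^2 - 106*x - 120) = (x - 1)*(x + 3)*(x^3 + x^2 - 22*x - 40) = (x - 1)*(x + 3)*(x + 4)*(x^2 - 3*x - 10) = (x - 5)*(x - 1)*(x + 3)*(x + 4)*(x + 2)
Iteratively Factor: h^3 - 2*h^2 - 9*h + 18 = (h - 2)*(h^2 - 9) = (h - 2)*(h + 3)*(h - 3)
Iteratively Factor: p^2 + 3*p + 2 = (p + 1)*(p + 2)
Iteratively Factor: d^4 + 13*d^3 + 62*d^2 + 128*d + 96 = (d + 2)*(d^3 + 11*d^2 + 40*d + 48) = (d + 2)*(d + 4)*(d^2 + 7*d + 12) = (d + 2)*(d + 4)^2*(d + 3)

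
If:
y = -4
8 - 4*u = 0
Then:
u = 2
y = -4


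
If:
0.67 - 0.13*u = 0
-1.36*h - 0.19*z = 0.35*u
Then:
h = -0.139705882352941*z - 1.32635746606335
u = 5.15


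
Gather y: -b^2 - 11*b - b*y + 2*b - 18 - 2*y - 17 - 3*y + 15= -b^2 - 9*b + y*(-b - 5) - 20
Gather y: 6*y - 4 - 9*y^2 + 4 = -9*y^2 + 6*y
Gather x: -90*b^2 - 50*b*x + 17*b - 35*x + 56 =-90*b^2 + 17*b + x*(-50*b - 35) + 56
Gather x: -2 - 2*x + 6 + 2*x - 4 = 0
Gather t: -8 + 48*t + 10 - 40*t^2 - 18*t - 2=-40*t^2 + 30*t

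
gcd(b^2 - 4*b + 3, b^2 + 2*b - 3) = b - 1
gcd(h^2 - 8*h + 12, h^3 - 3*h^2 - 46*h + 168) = h - 6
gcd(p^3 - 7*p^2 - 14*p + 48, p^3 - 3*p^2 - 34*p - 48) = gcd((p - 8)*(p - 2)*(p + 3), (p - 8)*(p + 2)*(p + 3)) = p^2 - 5*p - 24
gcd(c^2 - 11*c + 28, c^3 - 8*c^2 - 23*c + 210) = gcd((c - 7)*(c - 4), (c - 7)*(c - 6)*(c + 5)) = c - 7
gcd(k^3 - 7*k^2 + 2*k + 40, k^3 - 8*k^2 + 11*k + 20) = k^2 - 9*k + 20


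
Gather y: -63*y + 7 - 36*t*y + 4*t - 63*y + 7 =4*t + y*(-36*t - 126) + 14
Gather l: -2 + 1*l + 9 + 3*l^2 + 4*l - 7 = 3*l^2 + 5*l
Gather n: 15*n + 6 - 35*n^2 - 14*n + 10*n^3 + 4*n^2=10*n^3 - 31*n^2 + n + 6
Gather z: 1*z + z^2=z^2 + z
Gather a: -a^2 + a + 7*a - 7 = -a^2 + 8*a - 7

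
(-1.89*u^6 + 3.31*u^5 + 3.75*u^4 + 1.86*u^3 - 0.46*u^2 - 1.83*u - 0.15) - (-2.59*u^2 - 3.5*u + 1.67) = -1.89*u^6 + 3.31*u^5 + 3.75*u^4 + 1.86*u^3 + 2.13*u^2 + 1.67*u - 1.82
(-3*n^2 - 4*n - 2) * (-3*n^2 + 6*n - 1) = 9*n^4 - 6*n^3 - 15*n^2 - 8*n + 2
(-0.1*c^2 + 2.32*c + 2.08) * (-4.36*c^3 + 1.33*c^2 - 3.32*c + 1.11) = 0.436*c^5 - 10.2482*c^4 - 5.6512*c^3 - 5.047*c^2 - 4.3304*c + 2.3088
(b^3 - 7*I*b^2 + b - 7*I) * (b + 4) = b^4 + 4*b^3 - 7*I*b^3 + b^2 - 28*I*b^2 + 4*b - 7*I*b - 28*I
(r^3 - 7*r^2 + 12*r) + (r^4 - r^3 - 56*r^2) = r^4 - 63*r^2 + 12*r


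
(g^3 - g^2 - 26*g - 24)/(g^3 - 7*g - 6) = (g^2 - 2*g - 24)/(g^2 - g - 6)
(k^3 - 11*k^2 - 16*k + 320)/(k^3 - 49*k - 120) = (k - 8)/(k + 3)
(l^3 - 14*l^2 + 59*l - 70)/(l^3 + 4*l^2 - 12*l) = (l^2 - 12*l + 35)/(l*(l + 6))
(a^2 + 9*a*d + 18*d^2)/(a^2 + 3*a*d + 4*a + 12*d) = (a + 6*d)/(a + 4)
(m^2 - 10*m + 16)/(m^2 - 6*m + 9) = (m^2 - 10*m + 16)/(m^2 - 6*m + 9)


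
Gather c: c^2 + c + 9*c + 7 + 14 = c^2 + 10*c + 21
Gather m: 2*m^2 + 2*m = 2*m^2 + 2*m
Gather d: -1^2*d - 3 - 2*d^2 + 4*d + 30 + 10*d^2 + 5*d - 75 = 8*d^2 + 8*d - 48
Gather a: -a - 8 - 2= -a - 10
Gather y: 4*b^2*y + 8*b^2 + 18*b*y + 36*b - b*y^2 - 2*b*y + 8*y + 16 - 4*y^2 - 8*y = 8*b^2 + 36*b + y^2*(-b - 4) + y*(4*b^2 + 16*b) + 16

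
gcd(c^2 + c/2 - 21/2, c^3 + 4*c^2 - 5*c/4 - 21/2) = c + 7/2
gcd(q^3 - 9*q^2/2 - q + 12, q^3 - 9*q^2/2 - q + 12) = q^3 - 9*q^2/2 - q + 12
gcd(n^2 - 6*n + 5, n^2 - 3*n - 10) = n - 5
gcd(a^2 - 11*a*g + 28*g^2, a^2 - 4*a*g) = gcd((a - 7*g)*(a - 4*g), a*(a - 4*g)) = a - 4*g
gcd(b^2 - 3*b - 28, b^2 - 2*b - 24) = b + 4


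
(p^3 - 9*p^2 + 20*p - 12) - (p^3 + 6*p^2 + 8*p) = -15*p^2 + 12*p - 12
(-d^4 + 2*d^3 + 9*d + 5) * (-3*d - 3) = 3*d^5 - 3*d^4 - 6*d^3 - 27*d^2 - 42*d - 15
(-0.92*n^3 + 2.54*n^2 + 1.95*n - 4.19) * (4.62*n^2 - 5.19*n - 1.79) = -4.2504*n^5 + 16.5096*n^4 - 2.5268*n^3 - 34.0249*n^2 + 18.2556*n + 7.5001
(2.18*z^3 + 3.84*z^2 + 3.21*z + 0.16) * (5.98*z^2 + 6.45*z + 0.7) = 13.0364*z^5 + 37.0242*z^4 + 45.4898*z^3 + 24.3493*z^2 + 3.279*z + 0.112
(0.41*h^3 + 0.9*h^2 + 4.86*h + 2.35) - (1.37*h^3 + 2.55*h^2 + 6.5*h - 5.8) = -0.96*h^3 - 1.65*h^2 - 1.64*h + 8.15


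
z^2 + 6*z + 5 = (z + 1)*(z + 5)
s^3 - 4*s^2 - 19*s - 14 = (s - 7)*(s + 1)*(s + 2)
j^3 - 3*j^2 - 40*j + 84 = (j - 7)*(j - 2)*(j + 6)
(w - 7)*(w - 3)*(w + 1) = w^3 - 9*w^2 + 11*w + 21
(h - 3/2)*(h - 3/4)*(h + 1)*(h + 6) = h^4 + 19*h^3/4 - 69*h^2/8 - 45*h/8 + 27/4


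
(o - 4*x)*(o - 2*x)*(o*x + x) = o^3*x - 6*o^2*x^2 + o^2*x + 8*o*x^3 - 6*o*x^2 + 8*x^3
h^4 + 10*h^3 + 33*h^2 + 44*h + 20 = (h + 1)*(h + 2)^2*(h + 5)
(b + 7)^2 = b^2 + 14*b + 49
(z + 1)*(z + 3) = z^2 + 4*z + 3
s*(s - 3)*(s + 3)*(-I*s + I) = -I*s^4 + I*s^3 + 9*I*s^2 - 9*I*s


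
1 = 1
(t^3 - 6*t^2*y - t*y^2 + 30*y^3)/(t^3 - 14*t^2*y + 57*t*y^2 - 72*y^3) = (t^2 - 3*t*y - 10*y^2)/(t^2 - 11*t*y + 24*y^2)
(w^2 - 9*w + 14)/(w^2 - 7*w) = (w - 2)/w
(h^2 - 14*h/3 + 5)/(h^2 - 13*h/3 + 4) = (3*h - 5)/(3*h - 4)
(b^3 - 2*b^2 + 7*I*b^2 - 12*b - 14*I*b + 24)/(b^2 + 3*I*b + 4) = (b^2 + b*(-2 + 3*I) - 6*I)/(b - I)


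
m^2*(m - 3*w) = m^3 - 3*m^2*w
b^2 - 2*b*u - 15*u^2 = (b - 5*u)*(b + 3*u)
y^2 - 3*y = y*(y - 3)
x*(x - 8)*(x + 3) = x^3 - 5*x^2 - 24*x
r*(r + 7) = r^2 + 7*r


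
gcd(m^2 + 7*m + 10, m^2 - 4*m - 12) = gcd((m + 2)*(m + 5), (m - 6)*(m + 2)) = m + 2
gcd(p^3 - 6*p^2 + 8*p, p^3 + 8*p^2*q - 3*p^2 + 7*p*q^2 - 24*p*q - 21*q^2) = 1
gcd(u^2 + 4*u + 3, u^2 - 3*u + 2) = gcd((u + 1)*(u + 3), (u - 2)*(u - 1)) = 1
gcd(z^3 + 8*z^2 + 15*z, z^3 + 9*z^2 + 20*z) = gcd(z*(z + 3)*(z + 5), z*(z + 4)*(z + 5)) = z^2 + 5*z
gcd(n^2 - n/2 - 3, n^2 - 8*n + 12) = n - 2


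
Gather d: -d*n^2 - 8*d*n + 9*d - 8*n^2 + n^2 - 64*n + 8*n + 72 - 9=d*(-n^2 - 8*n + 9) - 7*n^2 - 56*n + 63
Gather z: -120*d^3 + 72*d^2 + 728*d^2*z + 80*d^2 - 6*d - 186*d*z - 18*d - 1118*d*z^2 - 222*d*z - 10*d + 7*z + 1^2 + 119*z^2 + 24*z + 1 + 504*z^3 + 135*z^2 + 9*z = -120*d^3 + 152*d^2 - 34*d + 504*z^3 + z^2*(254 - 1118*d) + z*(728*d^2 - 408*d + 40) + 2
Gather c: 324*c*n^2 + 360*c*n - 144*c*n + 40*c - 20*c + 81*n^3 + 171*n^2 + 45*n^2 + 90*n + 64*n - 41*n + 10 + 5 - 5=c*(324*n^2 + 216*n + 20) + 81*n^3 + 216*n^2 + 113*n + 10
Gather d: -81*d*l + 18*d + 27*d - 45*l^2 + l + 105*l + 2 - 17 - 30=d*(45 - 81*l) - 45*l^2 + 106*l - 45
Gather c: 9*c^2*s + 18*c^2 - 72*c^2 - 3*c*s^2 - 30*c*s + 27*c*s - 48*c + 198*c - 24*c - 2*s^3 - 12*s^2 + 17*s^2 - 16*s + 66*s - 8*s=c^2*(9*s - 54) + c*(-3*s^2 - 3*s + 126) - 2*s^3 + 5*s^2 + 42*s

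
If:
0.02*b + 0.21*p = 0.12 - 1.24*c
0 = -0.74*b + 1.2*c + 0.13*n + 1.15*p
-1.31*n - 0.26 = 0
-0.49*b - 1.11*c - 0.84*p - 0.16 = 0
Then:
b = -0.21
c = 0.14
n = -0.20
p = -0.26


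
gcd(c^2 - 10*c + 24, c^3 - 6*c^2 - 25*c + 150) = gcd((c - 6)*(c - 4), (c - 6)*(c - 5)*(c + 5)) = c - 6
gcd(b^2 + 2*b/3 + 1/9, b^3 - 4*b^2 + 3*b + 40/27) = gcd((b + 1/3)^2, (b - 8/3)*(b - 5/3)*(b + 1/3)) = b + 1/3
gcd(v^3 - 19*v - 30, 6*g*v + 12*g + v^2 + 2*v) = v + 2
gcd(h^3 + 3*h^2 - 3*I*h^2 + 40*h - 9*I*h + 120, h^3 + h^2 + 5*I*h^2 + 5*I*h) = h + 5*I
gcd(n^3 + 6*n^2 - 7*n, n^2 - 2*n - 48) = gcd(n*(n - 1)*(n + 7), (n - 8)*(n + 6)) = 1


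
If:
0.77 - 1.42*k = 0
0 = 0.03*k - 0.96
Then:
No Solution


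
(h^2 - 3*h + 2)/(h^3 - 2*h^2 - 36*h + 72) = (h - 1)/(h^2 - 36)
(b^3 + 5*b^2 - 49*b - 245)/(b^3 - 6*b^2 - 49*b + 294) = (b + 5)/(b - 6)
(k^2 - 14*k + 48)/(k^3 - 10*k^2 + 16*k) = (k - 6)/(k*(k - 2))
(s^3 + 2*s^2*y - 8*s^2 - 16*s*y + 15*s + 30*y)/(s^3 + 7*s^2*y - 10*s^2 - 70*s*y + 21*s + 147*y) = (s^2 + 2*s*y - 5*s - 10*y)/(s^2 + 7*s*y - 7*s - 49*y)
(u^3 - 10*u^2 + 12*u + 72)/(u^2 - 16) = (u^3 - 10*u^2 + 12*u + 72)/(u^2 - 16)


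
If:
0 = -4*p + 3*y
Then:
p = 3*y/4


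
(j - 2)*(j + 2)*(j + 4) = j^3 + 4*j^2 - 4*j - 16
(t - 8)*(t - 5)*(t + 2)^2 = t^4 - 9*t^3 - 8*t^2 + 108*t + 160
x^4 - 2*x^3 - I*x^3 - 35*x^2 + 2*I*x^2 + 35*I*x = x*(x - 7)*(x + 5)*(x - I)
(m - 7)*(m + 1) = m^2 - 6*m - 7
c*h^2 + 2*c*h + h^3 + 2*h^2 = h*(c + h)*(h + 2)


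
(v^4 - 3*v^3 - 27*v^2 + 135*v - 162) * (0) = 0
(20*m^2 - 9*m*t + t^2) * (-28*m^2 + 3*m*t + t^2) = -560*m^4 + 312*m^3*t - 35*m^2*t^2 - 6*m*t^3 + t^4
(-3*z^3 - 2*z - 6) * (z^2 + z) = -3*z^5 - 3*z^4 - 2*z^3 - 8*z^2 - 6*z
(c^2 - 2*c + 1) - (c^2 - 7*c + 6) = 5*c - 5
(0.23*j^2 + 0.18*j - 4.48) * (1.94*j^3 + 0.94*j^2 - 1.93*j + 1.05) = 0.4462*j^5 + 0.5654*j^4 - 8.9659*j^3 - 4.3171*j^2 + 8.8354*j - 4.704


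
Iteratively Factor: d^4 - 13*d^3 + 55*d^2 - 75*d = (d)*(d^3 - 13*d^2 + 55*d - 75) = d*(d - 5)*(d^2 - 8*d + 15) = d*(d - 5)^2*(d - 3)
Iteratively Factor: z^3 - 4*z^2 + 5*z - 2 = (z - 1)*(z^2 - 3*z + 2) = (z - 1)^2*(z - 2)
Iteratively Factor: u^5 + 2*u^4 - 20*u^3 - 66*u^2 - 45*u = (u + 3)*(u^4 - u^3 - 17*u^2 - 15*u) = (u + 3)^2*(u^3 - 4*u^2 - 5*u) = u*(u + 3)^2*(u^2 - 4*u - 5) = u*(u - 5)*(u + 3)^2*(u + 1)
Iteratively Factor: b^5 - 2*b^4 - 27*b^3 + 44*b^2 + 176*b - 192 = (b - 1)*(b^4 - b^3 - 28*b^2 + 16*b + 192) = (b - 4)*(b - 1)*(b^3 + 3*b^2 - 16*b - 48) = (b - 4)*(b - 1)*(b + 3)*(b^2 - 16) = (b - 4)*(b - 1)*(b + 3)*(b + 4)*(b - 4)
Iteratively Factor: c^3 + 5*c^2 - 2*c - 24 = (c + 4)*(c^2 + c - 6) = (c - 2)*(c + 4)*(c + 3)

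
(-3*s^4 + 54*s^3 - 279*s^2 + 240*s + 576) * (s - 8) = -3*s^5 + 78*s^4 - 711*s^3 + 2472*s^2 - 1344*s - 4608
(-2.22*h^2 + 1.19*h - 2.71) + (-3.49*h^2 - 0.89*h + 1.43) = -5.71*h^2 + 0.3*h - 1.28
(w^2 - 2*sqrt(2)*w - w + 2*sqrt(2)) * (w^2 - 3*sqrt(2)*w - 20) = w^4 - 5*sqrt(2)*w^3 - w^3 - 8*w^2 + 5*sqrt(2)*w^2 + 8*w + 40*sqrt(2)*w - 40*sqrt(2)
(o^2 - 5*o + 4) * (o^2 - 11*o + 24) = o^4 - 16*o^3 + 83*o^2 - 164*o + 96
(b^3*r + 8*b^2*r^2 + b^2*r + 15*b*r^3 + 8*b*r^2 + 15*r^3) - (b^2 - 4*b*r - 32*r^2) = b^3*r + 8*b^2*r^2 + b^2*r - b^2 + 15*b*r^3 + 8*b*r^2 + 4*b*r + 15*r^3 + 32*r^2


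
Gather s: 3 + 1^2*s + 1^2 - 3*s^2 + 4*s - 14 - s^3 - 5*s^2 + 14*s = -s^3 - 8*s^2 + 19*s - 10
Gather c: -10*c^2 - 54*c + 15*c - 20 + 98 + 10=-10*c^2 - 39*c + 88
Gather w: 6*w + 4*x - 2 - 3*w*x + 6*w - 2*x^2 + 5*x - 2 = w*(12 - 3*x) - 2*x^2 + 9*x - 4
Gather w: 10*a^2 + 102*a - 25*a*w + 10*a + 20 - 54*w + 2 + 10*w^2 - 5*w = 10*a^2 + 112*a + 10*w^2 + w*(-25*a - 59) + 22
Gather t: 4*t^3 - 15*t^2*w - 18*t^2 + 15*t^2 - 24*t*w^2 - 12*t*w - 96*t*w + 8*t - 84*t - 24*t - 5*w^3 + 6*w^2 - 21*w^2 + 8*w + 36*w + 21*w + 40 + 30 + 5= 4*t^3 + t^2*(-15*w - 3) + t*(-24*w^2 - 108*w - 100) - 5*w^3 - 15*w^2 + 65*w + 75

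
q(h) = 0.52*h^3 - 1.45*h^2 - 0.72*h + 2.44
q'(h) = 1.56*h^2 - 2.9*h - 0.72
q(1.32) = 0.16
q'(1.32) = -1.83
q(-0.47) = 2.40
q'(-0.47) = 0.99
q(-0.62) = 2.21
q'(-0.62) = 1.68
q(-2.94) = -21.19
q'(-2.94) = 21.29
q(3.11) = 1.82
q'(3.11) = 5.35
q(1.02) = 0.75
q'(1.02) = -2.05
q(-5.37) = -116.03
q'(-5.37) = 59.84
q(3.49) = 4.37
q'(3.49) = 8.16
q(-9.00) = -487.61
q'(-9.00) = 151.74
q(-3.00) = -22.49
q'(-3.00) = 22.02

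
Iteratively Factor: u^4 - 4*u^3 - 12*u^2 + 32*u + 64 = (u + 2)*(u^3 - 6*u^2 + 32) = (u - 4)*(u + 2)*(u^2 - 2*u - 8) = (u - 4)*(u + 2)^2*(u - 4)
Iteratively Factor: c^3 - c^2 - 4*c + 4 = (c + 2)*(c^2 - 3*c + 2) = (c - 2)*(c + 2)*(c - 1)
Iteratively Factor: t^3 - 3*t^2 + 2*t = (t - 2)*(t^2 - t) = (t - 2)*(t - 1)*(t)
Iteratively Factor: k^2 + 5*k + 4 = (k + 4)*(k + 1)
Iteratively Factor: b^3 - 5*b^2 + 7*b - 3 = (b - 3)*(b^2 - 2*b + 1) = (b - 3)*(b - 1)*(b - 1)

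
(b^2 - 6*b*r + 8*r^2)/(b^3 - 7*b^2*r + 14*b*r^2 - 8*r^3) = 1/(b - r)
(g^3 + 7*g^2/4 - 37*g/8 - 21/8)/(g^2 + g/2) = g + 5/4 - 21/(4*g)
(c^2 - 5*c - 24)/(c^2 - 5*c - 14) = (-c^2 + 5*c + 24)/(-c^2 + 5*c + 14)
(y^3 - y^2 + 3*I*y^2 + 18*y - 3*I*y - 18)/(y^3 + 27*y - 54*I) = (y - 1)/(y - 3*I)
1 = 1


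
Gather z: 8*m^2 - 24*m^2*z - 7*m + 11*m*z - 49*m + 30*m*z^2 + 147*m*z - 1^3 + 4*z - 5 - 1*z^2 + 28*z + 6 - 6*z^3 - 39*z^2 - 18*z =8*m^2 - 56*m - 6*z^3 + z^2*(30*m - 40) + z*(-24*m^2 + 158*m + 14)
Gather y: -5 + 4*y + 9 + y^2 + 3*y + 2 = y^2 + 7*y + 6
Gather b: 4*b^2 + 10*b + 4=4*b^2 + 10*b + 4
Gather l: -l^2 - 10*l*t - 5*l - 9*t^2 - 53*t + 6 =-l^2 + l*(-10*t - 5) - 9*t^2 - 53*t + 6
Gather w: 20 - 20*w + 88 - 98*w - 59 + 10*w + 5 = 54 - 108*w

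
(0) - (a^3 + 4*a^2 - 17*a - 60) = -a^3 - 4*a^2 + 17*a + 60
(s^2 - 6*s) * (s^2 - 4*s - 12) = s^4 - 10*s^3 + 12*s^2 + 72*s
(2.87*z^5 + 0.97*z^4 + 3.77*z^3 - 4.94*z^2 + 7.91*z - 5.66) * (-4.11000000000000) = -11.7957*z^5 - 3.9867*z^4 - 15.4947*z^3 + 20.3034*z^2 - 32.5101*z + 23.2626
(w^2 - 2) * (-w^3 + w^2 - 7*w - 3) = -w^5 + w^4 - 5*w^3 - 5*w^2 + 14*w + 6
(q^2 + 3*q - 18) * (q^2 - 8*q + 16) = q^4 - 5*q^3 - 26*q^2 + 192*q - 288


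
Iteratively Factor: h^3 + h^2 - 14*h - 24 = (h - 4)*(h^2 + 5*h + 6) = (h - 4)*(h + 2)*(h + 3)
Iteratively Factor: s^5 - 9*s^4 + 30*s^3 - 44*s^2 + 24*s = (s - 2)*(s^4 - 7*s^3 + 16*s^2 - 12*s) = (s - 3)*(s - 2)*(s^3 - 4*s^2 + 4*s) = (s - 3)*(s - 2)^2*(s^2 - 2*s) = s*(s - 3)*(s - 2)^2*(s - 2)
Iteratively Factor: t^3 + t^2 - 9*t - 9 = (t + 3)*(t^2 - 2*t - 3) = (t + 1)*(t + 3)*(t - 3)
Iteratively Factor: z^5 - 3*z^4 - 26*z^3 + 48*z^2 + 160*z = (z - 4)*(z^4 + z^3 - 22*z^2 - 40*z) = (z - 5)*(z - 4)*(z^3 + 6*z^2 + 8*z) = z*(z - 5)*(z - 4)*(z^2 + 6*z + 8) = z*(z - 5)*(z - 4)*(z + 2)*(z + 4)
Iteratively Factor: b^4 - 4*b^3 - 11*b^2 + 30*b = (b - 2)*(b^3 - 2*b^2 - 15*b) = (b - 2)*(b + 3)*(b^2 - 5*b) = b*(b - 2)*(b + 3)*(b - 5)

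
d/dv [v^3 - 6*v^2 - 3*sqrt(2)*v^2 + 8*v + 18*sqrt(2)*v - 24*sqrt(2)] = 3*v^2 - 12*v - 6*sqrt(2)*v + 8 + 18*sqrt(2)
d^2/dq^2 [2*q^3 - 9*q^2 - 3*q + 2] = 12*q - 18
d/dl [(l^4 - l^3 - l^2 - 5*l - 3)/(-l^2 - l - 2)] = (-2*l^5 - 2*l^4 - 6*l^3 + 2*l^2 - 2*l + 7)/(l^4 + 2*l^3 + 5*l^2 + 4*l + 4)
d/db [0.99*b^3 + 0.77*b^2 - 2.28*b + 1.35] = 2.97*b^2 + 1.54*b - 2.28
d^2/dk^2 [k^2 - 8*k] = 2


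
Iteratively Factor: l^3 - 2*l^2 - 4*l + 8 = (l + 2)*(l^2 - 4*l + 4) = (l - 2)*(l + 2)*(l - 2)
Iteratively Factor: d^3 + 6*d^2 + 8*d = (d + 2)*(d^2 + 4*d) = d*(d + 2)*(d + 4)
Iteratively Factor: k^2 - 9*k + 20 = (k - 5)*(k - 4)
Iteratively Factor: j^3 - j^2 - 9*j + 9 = (j - 3)*(j^2 + 2*j - 3) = (j - 3)*(j + 3)*(j - 1)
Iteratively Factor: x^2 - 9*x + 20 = (x - 5)*(x - 4)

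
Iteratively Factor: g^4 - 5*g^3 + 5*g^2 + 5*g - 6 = (g - 1)*(g^3 - 4*g^2 + g + 6) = (g - 1)*(g + 1)*(g^2 - 5*g + 6) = (g - 3)*(g - 1)*(g + 1)*(g - 2)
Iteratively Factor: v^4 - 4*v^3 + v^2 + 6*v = (v - 2)*(v^3 - 2*v^2 - 3*v) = v*(v - 2)*(v^2 - 2*v - 3) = v*(v - 3)*(v - 2)*(v + 1)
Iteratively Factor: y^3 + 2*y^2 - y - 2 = (y - 1)*(y^2 + 3*y + 2) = (y - 1)*(y + 2)*(y + 1)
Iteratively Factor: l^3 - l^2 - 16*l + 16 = (l + 4)*(l^2 - 5*l + 4) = (l - 4)*(l + 4)*(l - 1)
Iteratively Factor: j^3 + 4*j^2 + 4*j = (j + 2)*(j^2 + 2*j) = (j + 2)^2*(j)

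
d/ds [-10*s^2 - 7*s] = -20*s - 7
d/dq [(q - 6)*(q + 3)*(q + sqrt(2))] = 3*q^2 - 6*q + 2*sqrt(2)*q - 18 - 3*sqrt(2)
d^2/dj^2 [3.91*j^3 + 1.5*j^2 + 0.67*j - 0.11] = 23.46*j + 3.0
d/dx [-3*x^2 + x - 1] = 1 - 6*x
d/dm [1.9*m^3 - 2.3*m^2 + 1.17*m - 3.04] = 5.7*m^2 - 4.6*m + 1.17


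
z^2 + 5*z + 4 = (z + 1)*(z + 4)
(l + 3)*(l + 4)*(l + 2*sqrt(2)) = l^3 + 2*sqrt(2)*l^2 + 7*l^2 + 12*l + 14*sqrt(2)*l + 24*sqrt(2)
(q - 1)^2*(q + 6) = q^3 + 4*q^2 - 11*q + 6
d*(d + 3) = d^2 + 3*d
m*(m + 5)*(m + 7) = m^3 + 12*m^2 + 35*m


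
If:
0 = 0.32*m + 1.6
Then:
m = -5.00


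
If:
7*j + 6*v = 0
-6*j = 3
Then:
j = -1/2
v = 7/12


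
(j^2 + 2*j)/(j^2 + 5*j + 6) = j/(j + 3)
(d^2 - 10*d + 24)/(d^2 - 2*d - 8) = (d - 6)/(d + 2)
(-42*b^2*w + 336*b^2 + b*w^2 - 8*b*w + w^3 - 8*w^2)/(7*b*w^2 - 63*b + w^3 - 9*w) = (-6*b*w + 48*b + w^2 - 8*w)/(w^2 - 9)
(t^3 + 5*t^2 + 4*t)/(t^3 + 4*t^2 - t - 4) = t/(t - 1)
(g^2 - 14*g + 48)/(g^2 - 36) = (g - 8)/(g + 6)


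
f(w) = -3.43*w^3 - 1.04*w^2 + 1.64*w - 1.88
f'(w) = -10.29*w^2 - 2.08*w + 1.64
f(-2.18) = 25.14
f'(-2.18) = -42.73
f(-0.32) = -2.40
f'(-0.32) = 1.25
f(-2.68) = 52.28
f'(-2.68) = -66.69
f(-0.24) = -2.29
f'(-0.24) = 1.55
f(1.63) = -16.82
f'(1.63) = -29.09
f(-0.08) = -2.02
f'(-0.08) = 1.74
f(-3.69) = 150.24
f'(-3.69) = -130.79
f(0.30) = -1.57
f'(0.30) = 0.09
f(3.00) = -98.93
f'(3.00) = -97.21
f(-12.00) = 5755.72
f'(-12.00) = -1455.16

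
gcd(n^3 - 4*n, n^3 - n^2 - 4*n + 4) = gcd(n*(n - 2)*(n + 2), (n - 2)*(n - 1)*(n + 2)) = n^2 - 4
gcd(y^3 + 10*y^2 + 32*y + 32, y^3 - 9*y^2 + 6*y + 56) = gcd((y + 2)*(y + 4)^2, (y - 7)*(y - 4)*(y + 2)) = y + 2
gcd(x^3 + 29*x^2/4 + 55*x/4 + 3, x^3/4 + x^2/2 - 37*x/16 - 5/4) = x + 4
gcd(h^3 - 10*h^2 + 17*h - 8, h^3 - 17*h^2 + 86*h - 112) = h - 8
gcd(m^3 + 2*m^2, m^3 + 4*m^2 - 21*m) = m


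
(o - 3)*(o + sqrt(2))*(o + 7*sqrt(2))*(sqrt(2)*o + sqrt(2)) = sqrt(2)*o^4 - 2*sqrt(2)*o^3 + 16*o^3 - 32*o^2 + 11*sqrt(2)*o^2 - 48*o - 28*sqrt(2)*o - 42*sqrt(2)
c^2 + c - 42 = (c - 6)*(c + 7)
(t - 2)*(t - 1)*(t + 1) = t^3 - 2*t^2 - t + 2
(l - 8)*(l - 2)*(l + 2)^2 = l^4 - 6*l^3 - 20*l^2 + 24*l + 64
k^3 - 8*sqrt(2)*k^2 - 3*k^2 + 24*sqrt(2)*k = k*(k - 3)*(k - 8*sqrt(2))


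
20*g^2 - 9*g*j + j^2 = (-5*g + j)*(-4*g + j)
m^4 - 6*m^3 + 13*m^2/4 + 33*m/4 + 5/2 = (m - 5)*(m - 2)*(m + 1/2)^2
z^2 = z^2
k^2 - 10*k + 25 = (k - 5)^2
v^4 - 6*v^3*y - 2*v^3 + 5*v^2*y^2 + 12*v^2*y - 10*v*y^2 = v*(v - 2)*(v - 5*y)*(v - y)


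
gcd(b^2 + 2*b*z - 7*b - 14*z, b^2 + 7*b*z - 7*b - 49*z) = b - 7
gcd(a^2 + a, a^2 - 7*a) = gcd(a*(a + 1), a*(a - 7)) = a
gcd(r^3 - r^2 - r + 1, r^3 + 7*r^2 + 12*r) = 1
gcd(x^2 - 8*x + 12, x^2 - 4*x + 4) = x - 2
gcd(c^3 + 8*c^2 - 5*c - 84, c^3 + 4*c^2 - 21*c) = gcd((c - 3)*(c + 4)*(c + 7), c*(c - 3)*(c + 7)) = c^2 + 4*c - 21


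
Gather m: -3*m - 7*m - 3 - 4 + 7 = -10*m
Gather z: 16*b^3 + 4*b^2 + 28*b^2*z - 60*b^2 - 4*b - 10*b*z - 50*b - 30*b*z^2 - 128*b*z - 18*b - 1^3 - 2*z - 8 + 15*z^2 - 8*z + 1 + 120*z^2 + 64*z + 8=16*b^3 - 56*b^2 - 72*b + z^2*(135 - 30*b) + z*(28*b^2 - 138*b + 54)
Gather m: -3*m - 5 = -3*m - 5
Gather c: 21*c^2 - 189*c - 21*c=21*c^2 - 210*c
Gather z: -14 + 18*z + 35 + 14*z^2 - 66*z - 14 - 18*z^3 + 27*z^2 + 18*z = -18*z^3 + 41*z^2 - 30*z + 7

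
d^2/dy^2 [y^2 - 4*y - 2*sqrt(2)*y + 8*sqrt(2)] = 2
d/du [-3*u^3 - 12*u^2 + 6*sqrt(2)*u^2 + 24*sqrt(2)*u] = -9*u^2 - 24*u + 12*sqrt(2)*u + 24*sqrt(2)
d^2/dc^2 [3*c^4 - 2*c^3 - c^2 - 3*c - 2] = 36*c^2 - 12*c - 2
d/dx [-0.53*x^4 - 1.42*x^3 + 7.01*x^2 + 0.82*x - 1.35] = -2.12*x^3 - 4.26*x^2 + 14.02*x + 0.82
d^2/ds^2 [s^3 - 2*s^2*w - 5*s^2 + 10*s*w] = 6*s - 4*w - 10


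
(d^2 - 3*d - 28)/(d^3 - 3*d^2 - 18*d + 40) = (d - 7)/(d^2 - 7*d + 10)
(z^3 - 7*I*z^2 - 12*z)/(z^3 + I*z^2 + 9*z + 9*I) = z*(z - 4*I)/(z^2 + 4*I*z - 3)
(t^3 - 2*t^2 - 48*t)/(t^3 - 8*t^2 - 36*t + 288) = t/(t - 6)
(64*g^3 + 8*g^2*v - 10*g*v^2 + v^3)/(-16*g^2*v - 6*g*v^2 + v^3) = (-4*g + v)/v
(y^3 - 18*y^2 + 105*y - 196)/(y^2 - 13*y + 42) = (y^2 - 11*y + 28)/(y - 6)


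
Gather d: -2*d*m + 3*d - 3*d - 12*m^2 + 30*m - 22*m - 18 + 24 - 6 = -2*d*m - 12*m^2 + 8*m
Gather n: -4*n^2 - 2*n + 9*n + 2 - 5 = -4*n^2 + 7*n - 3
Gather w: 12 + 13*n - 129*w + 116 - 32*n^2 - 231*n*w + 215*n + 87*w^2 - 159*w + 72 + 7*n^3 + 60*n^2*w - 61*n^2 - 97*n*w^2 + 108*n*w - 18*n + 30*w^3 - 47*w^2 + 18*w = 7*n^3 - 93*n^2 + 210*n + 30*w^3 + w^2*(40 - 97*n) + w*(60*n^2 - 123*n - 270) + 200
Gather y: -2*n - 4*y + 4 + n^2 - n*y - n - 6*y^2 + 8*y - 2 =n^2 - 3*n - 6*y^2 + y*(4 - n) + 2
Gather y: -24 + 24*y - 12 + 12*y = 36*y - 36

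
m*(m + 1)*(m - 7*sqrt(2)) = m^3 - 7*sqrt(2)*m^2 + m^2 - 7*sqrt(2)*m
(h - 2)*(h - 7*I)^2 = h^3 - 2*h^2 - 14*I*h^2 - 49*h + 28*I*h + 98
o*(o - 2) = o^2 - 2*o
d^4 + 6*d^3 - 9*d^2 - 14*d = d*(d - 2)*(d + 1)*(d + 7)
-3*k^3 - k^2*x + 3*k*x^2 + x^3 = (-k + x)*(k + x)*(3*k + x)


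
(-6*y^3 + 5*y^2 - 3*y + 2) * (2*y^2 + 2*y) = -12*y^5 - 2*y^4 + 4*y^3 - 2*y^2 + 4*y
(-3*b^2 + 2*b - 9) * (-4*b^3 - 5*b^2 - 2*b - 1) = 12*b^5 + 7*b^4 + 32*b^3 + 44*b^2 + 16*b + 9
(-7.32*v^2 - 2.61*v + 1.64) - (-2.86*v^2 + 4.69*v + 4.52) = -4.46*v^2 - 7.3*v - 2.88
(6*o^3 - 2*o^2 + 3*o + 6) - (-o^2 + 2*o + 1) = 6*o^3 - o^2 + o + 5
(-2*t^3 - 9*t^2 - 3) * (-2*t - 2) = 4*t^4 + 22*t^3 + 18*t^2 + 6*t + 6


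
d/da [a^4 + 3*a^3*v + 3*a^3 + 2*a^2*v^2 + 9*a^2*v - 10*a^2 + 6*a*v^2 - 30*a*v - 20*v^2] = 4*a^3 + 9*a^2*v + 9*a^2 + 4*a*v^2 + 18*a*v - 20*a + 6*v^2 - 30*v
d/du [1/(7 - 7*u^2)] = 2*u/(7*(u^2 - 1)^2)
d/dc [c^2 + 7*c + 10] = 2*c + 7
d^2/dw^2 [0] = 0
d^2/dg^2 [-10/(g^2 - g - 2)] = 20*(-g^2 + g + (2*g - 1)^2 + 2)/(-g^2 + g + 2)^3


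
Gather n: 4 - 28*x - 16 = -28*x - 12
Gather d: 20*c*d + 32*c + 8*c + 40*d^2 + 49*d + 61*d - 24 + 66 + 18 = 40*c + 40*d^2 + d*(20*c + 110) + 60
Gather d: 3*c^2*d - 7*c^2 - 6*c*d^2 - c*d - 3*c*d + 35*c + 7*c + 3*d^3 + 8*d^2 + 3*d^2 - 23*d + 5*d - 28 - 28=-7*c^2 + 42*c + 3*d^3 + d^2*(11 - 6*c) + d*(3*c^2 - 4*c - 18) - 56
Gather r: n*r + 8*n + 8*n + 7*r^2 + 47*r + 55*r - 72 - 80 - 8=16*n + 7*r^2 + r*(n + 102) - 160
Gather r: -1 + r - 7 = r - 8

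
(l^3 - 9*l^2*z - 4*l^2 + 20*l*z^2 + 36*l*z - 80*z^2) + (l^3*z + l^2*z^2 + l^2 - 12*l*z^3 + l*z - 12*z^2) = l^3*z + l^3 + l^2*z^2 - 9*l^2*z - 3*l^2 - 12*l*z^3 + 20*l*z^2 + 37*l*z - 92*z^2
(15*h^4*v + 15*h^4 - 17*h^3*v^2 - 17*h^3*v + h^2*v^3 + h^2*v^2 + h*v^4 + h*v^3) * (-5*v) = -75*h^4*v^2 - 75*h^4*v + 85*h^3*v^3 + 85*h^3*v^2 - 5*h^2*v^4 - 5*h^2*v^3 - 5*h*v^5 - 5*h*v^4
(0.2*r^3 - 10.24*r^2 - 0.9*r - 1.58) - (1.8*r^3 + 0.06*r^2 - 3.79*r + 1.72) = -1.6*r^3 - 10.3*r^2 + 2.89*r - 3.3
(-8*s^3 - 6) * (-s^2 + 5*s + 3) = 8*s^5 - 40*s^4 - 24*s^3 + 6*s^2 - 30*s - 18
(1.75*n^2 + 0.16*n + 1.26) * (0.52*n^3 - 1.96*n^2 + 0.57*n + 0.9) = 0.91*n^5 - 3.3468*n^4 + 1.3391*n^3 - 0.8034*n^2 + 0.8622*n + 1.134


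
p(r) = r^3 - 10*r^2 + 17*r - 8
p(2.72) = -15.62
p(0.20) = -4.99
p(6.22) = -48.50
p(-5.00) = -468.00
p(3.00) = -20.00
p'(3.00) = -16.00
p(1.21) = -0.30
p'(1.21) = -2.81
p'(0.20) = 13.12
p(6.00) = -50.00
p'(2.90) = -15.77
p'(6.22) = 8.67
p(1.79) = -3.88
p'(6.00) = 5.00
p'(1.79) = -9.19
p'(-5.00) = 192.00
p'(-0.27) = 22.62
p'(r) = 3*r^2 - 20*r + 17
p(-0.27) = -13.34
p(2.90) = -18.41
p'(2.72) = -15.20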